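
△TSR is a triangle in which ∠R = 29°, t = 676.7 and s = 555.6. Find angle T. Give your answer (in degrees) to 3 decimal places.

By the law of cosines, r² = t² + s² − 2·t·s·cos R = 1.0894e+05, so r ≈ 330.07.
Law of cosines again: cos T = (s² + r² − t²)/(2·s·r) ≈ -0.10984, so ∠T ≈ 96.31°.

∠T ≈ 96.306°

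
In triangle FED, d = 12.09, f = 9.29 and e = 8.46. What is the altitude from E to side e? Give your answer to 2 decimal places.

Semiperimeter s = (9.29 + 8.46 + 12.09)/2 = 14.92.
Heron's formula: area = √(14.92·5.63·6.46·2.83) ≈ 39.188.
The altitude from E has length 2·area/e ≈ 9.2642.

h_E ≈ 9.26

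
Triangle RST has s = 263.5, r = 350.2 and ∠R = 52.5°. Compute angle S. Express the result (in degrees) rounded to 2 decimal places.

∠S ≈ 36.65°

Law of sines: sin S = s·sin R/r ≈ 0.59694.
Since r ≥ s, only the acute value applies: ∠S ≈ 36.65°.
Then ∠T = 180° − ∠R − ∠S ≈ 90.85°.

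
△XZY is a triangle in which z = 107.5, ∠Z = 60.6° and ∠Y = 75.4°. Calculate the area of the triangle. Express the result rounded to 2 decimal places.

The third angle is ∠X = 180° − ∠Z − ∠Y = 44.00°.
Law of sines: x = z·sin X/sin Z ≈ 85.715.
Law of sines: y = z·sin Y/sin Z ≈ 119.41.
Area = ½·z·x·sin Y ≈ 4458.4.

4458.39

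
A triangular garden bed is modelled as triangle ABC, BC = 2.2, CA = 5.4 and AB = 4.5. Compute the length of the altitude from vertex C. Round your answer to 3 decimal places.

Semiperimeter s = (2.2 + 5.4 + 4.5)/2 = 6.05.
Heron's formula: area = √(6.05·3.85·0.65·1.55) ≈ 4.8443.
The altitude from C has length 2·area/AB ≈ 2.153.

h_C ≈ 2.153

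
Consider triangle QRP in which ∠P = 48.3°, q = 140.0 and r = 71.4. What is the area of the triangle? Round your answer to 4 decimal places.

3731.6976

Area = ½·q·r·sin P ≈ 3731.7.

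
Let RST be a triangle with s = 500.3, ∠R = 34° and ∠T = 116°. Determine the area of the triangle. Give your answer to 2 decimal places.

area ≈ 125800.64

The third angle is ∠S = 180° − ∠T − ∠R = 30.00°.
Law of sines: r = s·sin R/sin S ≈ 559.53.
Law of sines: t = s·sin T/sin S ≈ 899.33.
Area = ½·s·r·sin T ≈ 1.258e+05.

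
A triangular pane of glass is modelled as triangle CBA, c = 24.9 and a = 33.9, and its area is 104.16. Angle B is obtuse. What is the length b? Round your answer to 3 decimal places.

58.354

From area = ½·a·c·sin B, we get sin B = 2·area/(a·c) ≈ 0.24679.
Taking the obtuse solution, ∠B ≈ 165.71°.
Law of cosines then gives b ≈ 58.354.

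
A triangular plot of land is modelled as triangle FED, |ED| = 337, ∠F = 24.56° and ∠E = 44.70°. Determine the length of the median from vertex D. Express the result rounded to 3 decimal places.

m_D ≈ 275.088

The third angle is ∠D = 180° − ∠F − ∠E = 110.74°.
Law of sines: |DF| = |ED|·sin E/sin F ≈ 570.3.
Law of sines: |FE| = |ED|·sin D/sin F ≈ 758.24.
Median from D: ½√(2·|ED|² + 2·|DF|² − |FE|²) ≈ 275.09.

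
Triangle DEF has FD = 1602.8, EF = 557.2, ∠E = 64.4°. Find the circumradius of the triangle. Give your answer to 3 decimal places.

R ≈ 888.635

Law of sines: sin D = EF·sin E/FD ≈ 0.31351.
Since FD ≥ EF, only the acute value applies: ∠D ≈ 18.27°.
Then ∠F = 180° − ∠E − ∠D ≈ 97.33°.
Law of sines gives DE = FD·sin F/sin E ≈ 1762.8.
Circumradius = FD/(2 sin E) ≈ 888.64.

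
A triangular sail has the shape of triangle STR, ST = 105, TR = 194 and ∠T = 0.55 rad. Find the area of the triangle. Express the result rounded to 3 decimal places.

Area = ½·ST·TR·sin T ≈ 5323.6.

5323.569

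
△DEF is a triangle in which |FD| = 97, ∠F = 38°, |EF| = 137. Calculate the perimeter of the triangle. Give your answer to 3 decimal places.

319.054

By the law of cosines, |DE|² = |EF|² + |FD|² − 2·|EF|·|FD|·cos F = 7234.3, so |DE| ≈ 85.054.
Semiperimeter s = (137+97+85.054)/2 = 159.53.
Perimeter = 137 + 97 + 85.054 = 319.05.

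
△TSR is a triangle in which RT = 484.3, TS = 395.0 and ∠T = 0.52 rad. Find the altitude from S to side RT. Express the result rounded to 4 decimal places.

h_S ≈ 196.2677

By the law of cosines, SR² = RT² + TS² − 2·RT·TS·cos T = 58546, so SR ≈ 241.96.
Area = ½·RT·TS·sin T ≈ 47526.
The altitude from S has length 2·area/RT ≈ 196.27.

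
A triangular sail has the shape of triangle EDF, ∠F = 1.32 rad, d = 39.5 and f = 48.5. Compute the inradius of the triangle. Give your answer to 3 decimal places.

Law of sines: sin D = d·sin F/f ≈ 0.78895.
Since f ≥ d, only the acute value applies: ∠D ≈ 0.909 rad.
Then ∠E = π − ∠F − ∠D ≈ 0.912 rad.
Law of sines gives e = f·sin E/sin F ≈ 39.604.
Area = ½·f·d·sin E ≈ 757.71.
Semiperimeter s = (39.604+39.5+48.5)/2 = 63.802.
Inradius = area/s = 757.71/63.802 ≈ 11.876.

r ≈ 11.876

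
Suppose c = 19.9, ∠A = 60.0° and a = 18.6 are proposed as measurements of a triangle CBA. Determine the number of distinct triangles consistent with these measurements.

c·sin A = 19.9·sin(60.0°) ≈ 17.23.
Since c sin A < a < c (17.23 < 18.6 < 19.9), two triangles exist.

2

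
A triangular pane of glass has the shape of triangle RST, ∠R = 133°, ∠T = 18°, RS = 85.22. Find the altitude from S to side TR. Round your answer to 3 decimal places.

The third angle is ∠S = 180° − ∠T − ∠R = 29.00°.
Law of sines: ST = RS·sin R/sin T ≈ 201.69.
Law of sines: TR = RS·sin S/sin T ≈ 133.7.
Area = ½·RS·ST·sin S ≈ 4166.5.
The altitude from S has length 2·area/TR ≈ 62.326.

62.326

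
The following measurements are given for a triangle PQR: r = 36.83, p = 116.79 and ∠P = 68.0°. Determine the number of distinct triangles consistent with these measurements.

r·sin P = 36.83·sin(68.0°) ≈ 34.15.
Since p ≥ r, exactly one triangle exists.

1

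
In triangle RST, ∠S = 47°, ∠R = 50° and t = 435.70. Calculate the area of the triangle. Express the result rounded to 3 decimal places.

The third angle is ∠T = 180° − ∠R − ∠S = 83.00°.
Law of sines: r = t·sin R/sin T ≈ 336.27.
Law of sines: s = t·sin S/sin T ≈ 321.04.
Area = ½·t·r·sin S ≈ 53577.

53576.686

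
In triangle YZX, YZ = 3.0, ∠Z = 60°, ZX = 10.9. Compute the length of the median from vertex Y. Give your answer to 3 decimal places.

By the law of cosines, XY² = YZ² + ZX² − 2·YZ·ZX·cos Z = 95.11, so XY ≈ 9.7524.
Median from Y: ½√(2·XY² + 2·YZ² − ZX²) ≈ 4.7278.

m_Y ≈ 4.728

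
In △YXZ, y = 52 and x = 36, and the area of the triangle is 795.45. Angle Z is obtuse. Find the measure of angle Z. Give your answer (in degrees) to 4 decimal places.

121.8058

From area = ½·y·x·sin Z, we get sin Z = 2·area/(y·x) ≈ 0.84984.
Taking the obtuse solution, ∠Z ≈ 121.81°.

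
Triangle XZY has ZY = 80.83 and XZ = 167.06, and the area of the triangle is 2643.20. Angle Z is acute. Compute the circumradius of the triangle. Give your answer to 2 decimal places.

From area = ½·XZ·ZY·sin Z, we get sin Z = 2·area/(XZ·ZY) ≈ 0.39148.
Taking the acute solution, ∠Z ≈ 23.05°.
Law of cosines then gives YX ≈ 97.935.
Circumradius = YX/(2 sin Z) ≈ 125.08.

R ≈ 125.08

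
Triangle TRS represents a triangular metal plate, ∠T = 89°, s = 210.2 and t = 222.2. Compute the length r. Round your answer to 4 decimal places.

Law of sines: sin S = s·sin T/t ≈ 0.94585.
Since t ≥ s, only the acute value applies: ∠S ≈ 71.06°.
Then ∠R = 180° − ∠T − ∠S ≈ 19.94°.
Law of sines gives r = t·sin R/sin T ≈ 75.795.

75.7952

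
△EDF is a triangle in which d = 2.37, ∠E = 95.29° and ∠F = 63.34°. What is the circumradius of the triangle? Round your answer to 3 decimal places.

The third angle is ∠D = 180° − ∠F − ∠E = 21.37°.
Law of sines: e = d·sin E/sin D ≈ 6.4763.
Law of sines: f = d·sin F/sin D ≈ 5.8126.
Circumradius = d/(2 sin D) ≈ 3.252.

3.252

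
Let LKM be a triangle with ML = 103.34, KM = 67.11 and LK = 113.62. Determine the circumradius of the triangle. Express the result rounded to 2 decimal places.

By the law of cosines, cos L = (ML² + LK² − KM²) / (2·ML·LK) ≈ 0.81271, so ∠L ≈ 35.64°.
Circumradius = KM/(2 sin L) ≈ 57.589.

R ≈ 57.59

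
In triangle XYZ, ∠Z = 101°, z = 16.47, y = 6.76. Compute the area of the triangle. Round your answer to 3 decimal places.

area ≈ 45.735

Law of sines: sin Y = y·sin Z/z ≈ 0.40290.
Since z ≥ y, only the acute value applies: ∠Y ≈ 23.76°.
Then ∠X = 180° − ∠Z − ∠Y ≈ 55.24°.
Law of sines gives x = z·sin X/sin Z ≈ 13.784.
Area = ½·z·y·sin X ≈ 45.735.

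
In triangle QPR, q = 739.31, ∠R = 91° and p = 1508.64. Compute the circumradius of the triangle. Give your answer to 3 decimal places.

By the law of cosines, r² = q² + p² − 2·q·p·cos R = 2.8615e+06, so r ≈ 1691.6.
Area = ½·q·p·sin R ≈ 5.5759e+05.
Circumradius = r/(2 sin R) ≈ 845.93.

845.928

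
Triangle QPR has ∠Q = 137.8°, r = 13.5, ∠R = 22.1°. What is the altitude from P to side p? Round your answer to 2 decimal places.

9.07

The third angle is ∠P = 180° − ∠R − ∠Q = 20.10°.
Law of sines: q = r·sin Q/sin R ≈ 24.103.
Law of sines: p = r·sin P/sin R ≈ 12.331.
Area = ½·r·q·sin P ≈ 55.912.
The altitude from P has length 2·area/p ≈ 9.0682.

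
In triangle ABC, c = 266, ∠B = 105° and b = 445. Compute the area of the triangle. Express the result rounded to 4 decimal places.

area ≈ 37831.8388

Law of sines: sin C = c·sin B/b ≈ 0.57738.
Since b ≥ c, only the acute value applies: ∠C ≈ 35.27°.
Then ∠A = 180° − ∠B − ∠C ≈ 39.73°.
Law of sines gives a = b·sin A/sin B ≈ 294.48.
Area = ½·b·c·sin A ≈ 37832.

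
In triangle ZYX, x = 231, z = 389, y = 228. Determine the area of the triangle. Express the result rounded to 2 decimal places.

area ≈ 23693.20

Semiperimeter s = (389 + 228 + 231)/2 = 424.
Heron's formula: area = √(424·35·196·193) ≈ 23693.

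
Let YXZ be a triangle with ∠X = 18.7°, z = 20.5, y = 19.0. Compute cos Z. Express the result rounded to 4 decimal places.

By the law of cosines, x² = z² + y² − 2·z·y·cos X = 43.373, so x ≈ 6.5858.
Law of cosines again: cos Z = (y² + x² − z²)/(2·y·x) ≈ -0.06344, so ∠Z ≈ 93.64°.

-0.0634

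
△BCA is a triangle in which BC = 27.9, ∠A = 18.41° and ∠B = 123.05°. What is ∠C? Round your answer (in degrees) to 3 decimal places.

The third angle is ∠C = 180° − ∠A − ∠B = 38.54°.

38.540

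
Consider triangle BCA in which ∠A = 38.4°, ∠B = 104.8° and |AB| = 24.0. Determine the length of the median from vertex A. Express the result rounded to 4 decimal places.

29.7221

The third angle is ∠C = 180° − ∠A − ∠B = 36.80°.
Law of sines: |CA| = |AB|·sin B/sin C ≈ 38.736.
Law of sines: |BC| = |AB|·sin A/sin C ≈ 24.886.
Median from A: ½√(2·|CA|² + 2·|AB|² − |BC|²) ≈ 29.722.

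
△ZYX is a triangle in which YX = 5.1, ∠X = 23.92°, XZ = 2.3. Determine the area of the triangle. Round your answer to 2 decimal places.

area ≈ 2.38

Area = ½·YX·XZ·sin X ≈ 2.378.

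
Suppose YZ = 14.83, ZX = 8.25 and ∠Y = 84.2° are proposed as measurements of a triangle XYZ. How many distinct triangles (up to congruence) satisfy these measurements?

YZ·sin Y = 14.83·sin(84.2°) ≈ 14.75.
Since ZX = 8.25 < 14.75 = YZ sin Y, no triangle exists.

0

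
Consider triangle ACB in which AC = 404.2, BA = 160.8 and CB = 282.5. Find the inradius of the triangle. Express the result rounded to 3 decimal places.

Semiperimeter s = (282.5 + 160.8 + 404.2)/2 = 423.75.
Heron's formula: area = √(423.75·141.25·262.95·19.55) ≈ 17541.
Inradius = area/s = 17541/423.75 ≈ 41.395.

r ≈ 41.395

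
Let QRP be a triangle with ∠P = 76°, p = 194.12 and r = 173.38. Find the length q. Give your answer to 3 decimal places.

Law of sines: sin R = r·sin P/p ≈ 0.86663.
Since p ≥ r, only the acute value applies: ∠R ≈ 60.07°.
Then ∠Q = 180° − ∠P − ∠R ≈ 43.93°.
Law of sines gives q = p·sin Q/sin P ≈ 138.8.

138.801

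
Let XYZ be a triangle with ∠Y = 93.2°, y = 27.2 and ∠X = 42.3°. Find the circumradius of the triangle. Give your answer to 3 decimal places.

13.621

The third angle is ∠Z = 180° − ∠X − ∠Y = 44.50°.
Law of sines: x = y·sin X/sin Y ≈ 18.335.
Law of sines: z = y·sin Z/sin Y ≈ 19.095.
Circumradius = y/(2 sin Y) ≈ 13.621.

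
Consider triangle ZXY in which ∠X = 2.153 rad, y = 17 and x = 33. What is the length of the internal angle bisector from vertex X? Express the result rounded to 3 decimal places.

Law of sines: sin Y = y·sin X/x ≈ 0.43028.
Since x ≥ y, only the acute value applies: ∠Y ≈ 0.445 rad.
Then ∠Z = π − ∠X − ∠Y ≈ 0.544 rad.
Law of sines gives z = x·sin Z/sin X ≈ 20.441.
The bisector from X has length 2·y·z·cos(∠X/2)/(y+z) ≈ 8.8063.

8.806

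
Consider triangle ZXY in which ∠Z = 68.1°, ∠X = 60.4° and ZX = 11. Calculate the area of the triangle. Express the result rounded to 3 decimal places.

area ≈ 62.366

The third angle is ∠Y = 180° − ∠Z − ∠X = 51.50°.
Law of sines: XY = ZX·sin Z/sin Y ≈ 13.041.
Law of sines: YZ = ZX·sin X/sin Y ≈ 12.221.
Area = ½·ZX·XY·sin X ≈ 62.366.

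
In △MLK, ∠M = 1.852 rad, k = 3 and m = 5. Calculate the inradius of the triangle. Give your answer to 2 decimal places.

Law of sines: sin K = k·sin M/m ≈ 0.57643.
Since m ≥ k, only the acute value applies: ∠K ≈ 0.614 rad.
Then ∠L = π − ∠M − ∠K ≈ 0.675 rad.
Law of sines gives l = m·sin L/sin M ≈ 3.2532.
Area = ½·m·k·sin L ≈ 4.6881.
Semiperimeter s = (5+3.2532+3)/2 = 5.6266.
Inradius = area/s = 4.6881/5.6266 ≈ 0.83321.

r ≈ 0.83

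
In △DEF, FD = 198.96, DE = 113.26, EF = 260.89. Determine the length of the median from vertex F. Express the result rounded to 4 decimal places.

224.9831

Median from F: ½√(2·EF² + 2·FD² − DE²) ≈ 224.98.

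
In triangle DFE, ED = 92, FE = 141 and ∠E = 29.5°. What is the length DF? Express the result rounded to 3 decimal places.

By the law of cosines, DF² = FE² + ED² − 2·FE·ED·cos E = 5764.5, so DF ≈ 75.924.

75.924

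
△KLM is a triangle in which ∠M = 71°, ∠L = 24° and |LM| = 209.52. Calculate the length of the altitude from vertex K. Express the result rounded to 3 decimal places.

The third angle is ∠K = 180° − ∠L − ∠M = 85.00°.
Law of sines: |MK| = |LM|·sin L/sin K ≈ 85.545.
Law of sines: |KL| = |LM|·sin M/sin K ≈ 198.86.
Area = ½·|LM|·|MK|·sin M ≈ 8473.4.
The altitude from K has length 2·area/|LM| ≈ 80.884.

h_K ≈ 80.884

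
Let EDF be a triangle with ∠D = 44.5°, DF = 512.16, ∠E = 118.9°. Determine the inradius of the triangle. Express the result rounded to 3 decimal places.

The third angle is ∠F = 180° − ∠E − ∠D = 16.60°.
Law of sines: FE = DF·sin D/sin E ≈ 410.04.
Law of sines: ED = DF·sin F/sin E ≈ 167.13.
Area = ½·DF·FE·sin F ≈ 29998.
Semiperimeter s = (512.16+410.04+167.13)/2 = 544.67.
Inradius = area/s = 29998/544.67 ≈ 55.076.

r ≈ 55.076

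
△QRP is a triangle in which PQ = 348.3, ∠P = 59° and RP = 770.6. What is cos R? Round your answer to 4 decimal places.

By the law of cosines, QR² = RP² + PQ² − 2·RP·PQ·cos P = 4.3866e+05, so QR ≈ 662.32.
Law of cosines again: cos R = (QR² + RP² − PQ²)/(2·QR·RP) ≈ 0.89264, so ∠R ≈ 26.79°.

0.8926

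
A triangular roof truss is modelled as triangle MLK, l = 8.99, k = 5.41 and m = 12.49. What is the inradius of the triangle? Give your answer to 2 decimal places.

1.59

Semiperimeter s = (12.49 + 8.99 + 5.41)/2 = 13.445.
Heron's formula: area = √(13.445·0.955·4.455·8.035) ≈ 21.439.
Inradius = area/s = 21.439/13.445 ≈ 1.5945.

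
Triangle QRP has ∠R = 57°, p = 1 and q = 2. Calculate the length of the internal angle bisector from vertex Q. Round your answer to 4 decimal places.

0.8626

By the law of cosines, r² = p² + q² − 2·p·q·cos R = 2.8214, so r ≈ 1.6797.
Law of cosines again: cos Q = (r² + p² − q²)/(2·r·p) ≈ -0.05315, so ∠Q ≈ 93.05°.
The bisector from Q has length 2·r·p·cos(∠Q/2)/(r+p) ≈ 0.86259.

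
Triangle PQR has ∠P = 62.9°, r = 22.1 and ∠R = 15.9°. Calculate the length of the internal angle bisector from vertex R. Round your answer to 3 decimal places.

74.571

The third angle is ∠Q = 180° − ∠R − ∠P = 101.20°.
Law of sines: p = r·sin P/sin R ≈ 71.813.
Law of sines: q = r·sin Q/sin R ≈ 79.133.
The bisector from R has length 2·p·q·cos(∠R/2)/(p+q) ≈ 74.571.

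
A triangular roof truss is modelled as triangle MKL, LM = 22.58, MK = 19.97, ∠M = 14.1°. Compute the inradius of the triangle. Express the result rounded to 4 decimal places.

By the law of cosines, KL² = LM² + MK² − 2·LM·MK·cos M = 33.983, so KL ≈ 5.8295.
Area = ½·LM·MK·sin M ≈ 54.926.
Semiperimeter s = (5.8295+22.58+19.97)/2 = 24.19.
Inradius = area/s = 54.926/24.19 ≈ 2.2706.

2.2706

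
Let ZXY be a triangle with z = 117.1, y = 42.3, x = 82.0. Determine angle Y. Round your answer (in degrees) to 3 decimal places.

By the law of cosines, cos Y = (z² + x² − y²) / (2·z·x) ≈ 0.97098, so ∠Y ≈ 13.84°.

∠Y ≈ 13.837°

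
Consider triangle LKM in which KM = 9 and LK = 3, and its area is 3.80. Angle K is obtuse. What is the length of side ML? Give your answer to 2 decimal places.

11.91

From area = ½·LK·KM·sin K, we get sin K = 2·area/(LK·KM) ≈ 0.28148.
Taking the obtuse solution, ∠K ≈ 163.65°.
Law of cosines then gives ML ≈ 11.909.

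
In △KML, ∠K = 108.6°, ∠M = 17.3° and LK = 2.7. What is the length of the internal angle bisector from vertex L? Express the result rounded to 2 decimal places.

t_L ≈ 3.66

The third angle is ∠L = 180° − ∠K − ∠M = 54.10°.
Law of sines: ML = LK·sin K/sin M ≈ 8.6052.
Law of sines: KM = LK·sin L/sin M ≈ 7.3547.
The bisector from L has length 2·ML·LK·cos(∠L/2)/(ML+LK) ≈ 3.6607.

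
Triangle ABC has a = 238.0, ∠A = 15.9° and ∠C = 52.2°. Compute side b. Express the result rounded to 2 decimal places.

806.05

The third angle is ∠B = 180° − ∠C − ∠A = 111.90°.
Law of sines: b = a·sin B/sin A ≈ 806.05.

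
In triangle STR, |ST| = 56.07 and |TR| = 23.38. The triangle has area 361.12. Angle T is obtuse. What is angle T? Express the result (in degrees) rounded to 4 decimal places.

From area = ½·|ST|·|TR|·sin T, we get sin T = 2·area/(|ST|·|TR|) ≈ 0.55094.
Taking the obtuse solution, ∠T ≈ 146.57°.

146.5683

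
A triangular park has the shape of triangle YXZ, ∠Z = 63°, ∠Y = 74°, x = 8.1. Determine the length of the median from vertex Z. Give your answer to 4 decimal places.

8.3654

The third angle is ∠X = 180° − ∠Z − ∠Y = 43.00°.
Law of sines: y = x·sin Y/sin X ≈ 11.417.
Law of sines: z = x·sin Z/sin X ≈ 10.582.
Median from Z: ½√(2·y² + 2·x² − z²) ≈ 8.3654.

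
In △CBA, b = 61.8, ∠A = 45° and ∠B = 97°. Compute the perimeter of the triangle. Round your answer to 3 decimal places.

The third angle is ∠C = 180° − ∠B − ∠A = 38.00°.
Law of sines: c = b·sin C/sin B ≈ 38.334.
Law of sines: a = b·sin A/sin B ≈ 44.027.
Semiperimeter s = (38.334+61.8+44.027)/2 = 72.08.
Perimeter = 38.334 + 61.8 + 44.027 = 144.16.

perimeter ≈ 144.161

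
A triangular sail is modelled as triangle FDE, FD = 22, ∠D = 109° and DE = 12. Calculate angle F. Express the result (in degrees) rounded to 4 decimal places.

By the law of cosines, EF² = FD² + DE² − 2·FD·DE·cos D = 799.9, so EF ≈ 28.283.
Law of cosines again: cos F = (EF² + FD² − DE²)/(2·EF·FD) ≈ 0.91600, so ∠F ≈ 23.65°.

23.6516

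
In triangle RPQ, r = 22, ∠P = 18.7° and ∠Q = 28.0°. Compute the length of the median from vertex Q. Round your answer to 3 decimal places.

The third angle is ∠R = 180° − ∠P − ∠Q = 133.30°.
Law of sines: p = r·sin P/sin R ≈ 9.6919.
Law of sines: q = r·sin Q/sin R ≈ 14.192.
Median from Q: ½√(2·r² + 2·p² − q²) ≈ 15.447.

15.447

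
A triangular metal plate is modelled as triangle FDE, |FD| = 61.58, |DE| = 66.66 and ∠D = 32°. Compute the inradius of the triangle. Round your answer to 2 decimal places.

By the law of cosines, |EF|² = |FD|² + |DE|² − 2·|FD|·|DE|·cos D = 1273.3, so |EF| ≈ 35.683.
Area = ½·|FD|·|DE|·sin D ≈ 1087.6.
Semiperimeter s = (66.66+35.683+61.58)/2 = 81.962.
Inradius = area/s = 1087.6/81.962 ≈ 13.27.

r ≈ 13.27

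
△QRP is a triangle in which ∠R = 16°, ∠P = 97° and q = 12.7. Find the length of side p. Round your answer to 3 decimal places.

The third angle is ∠Q = 180° − ∠R − ∠P = 67.00°.
Law of sines: p = q·sin P/sin Q ≈ 13.694.

13.694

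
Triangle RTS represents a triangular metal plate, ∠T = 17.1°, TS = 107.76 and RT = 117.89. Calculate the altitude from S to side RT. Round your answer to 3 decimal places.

h_S ≈ 31.686

By the law of cosines, SR² = RT² + TS² − 2·RT·TS·cos T = 1225.8, so SR ≈ 35.012.
Area = ½·RT·TS·sin T ≈ 1867.7.
The altitude from S has length 2·area/RT ≈ 31.686.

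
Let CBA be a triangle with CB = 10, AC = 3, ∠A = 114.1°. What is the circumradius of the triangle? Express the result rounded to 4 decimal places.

R ≈ 5.4774

Law of sines: sin B = AC·sin A/CB ≈ 0.27385.
Since CB ≥ AC, only the acute value applies: ∠B ≈ 15.89°.
Then ∠C = 180° − ∠A − ∠B ≈ 50.01°.
Law of sines gives BA = CB·sin C/sin A ≈ 8.3927.
Circumradius = CB/(2 sin A) ≈ 5.4774.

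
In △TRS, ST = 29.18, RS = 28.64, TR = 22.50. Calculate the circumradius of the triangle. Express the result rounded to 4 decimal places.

By the law of cosines, cos T = (ST² + TR² − RS²) / (2·ST·TR) ≈ 0.40932, so ∠T ≈ 65.84°.
Circumradius = RS/(2 sin T) ≈ 15.695.

15.6950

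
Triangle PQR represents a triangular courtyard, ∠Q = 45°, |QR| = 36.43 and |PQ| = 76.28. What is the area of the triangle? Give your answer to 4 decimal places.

Area = ½·|PQ|·|QR|·sin Q ≈ 982.48.

area ≈ 982.4826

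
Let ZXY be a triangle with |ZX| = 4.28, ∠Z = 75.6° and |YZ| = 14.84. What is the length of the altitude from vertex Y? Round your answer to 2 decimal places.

h_Y ≈ 14.37

By the law of cosines, |XY|² = |YZ|² + |ZX|² − 2·|YZ|·|ZX|·cos Z = 206.95, so |XY| ≈ 14.386.
Area = ½·|YZ|·|ZX|·sin Z ≈ 30.76.
The altitude from Y has length 2·area/|ZX| ≈ 14.374.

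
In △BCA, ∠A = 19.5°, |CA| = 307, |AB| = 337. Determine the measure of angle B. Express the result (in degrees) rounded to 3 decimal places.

65.082

By the law of cosines, |BC|² = |CA|² + |AB|² − 2·|CA|·|AB|·cos A = 12769, so |BC| ≈ 113.
Law of cosines again: cos B = (|AB|² + |BC|² − |CA|²)/(2·|AB|·|BC|) ≈ 0.42133, so ∠B ≈ 65.08°.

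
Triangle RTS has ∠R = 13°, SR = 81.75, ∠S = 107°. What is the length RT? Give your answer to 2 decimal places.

The third angle is ∠T = 180° − ∠S − ∠R = 60.00°.
Law of sines: RT = SR·sin S/sin T ≈ 90.272.

90.27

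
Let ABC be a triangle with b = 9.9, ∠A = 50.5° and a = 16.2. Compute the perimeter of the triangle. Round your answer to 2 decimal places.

Law of sines: sin B = b·sin A/a ≈ 0.47155.
Since a ≥ b, only the acute value applies: ∠B ≈ 28.13°.
Then ∠C = 180° − ∠A − ∠B ≈ 101.37°.
Law of sines gives c = a·sin C/sin A ≈ 20.583.
Semiperimeter s = (16.2+9.9+20.583)/2 = 23.341.
Perimeter = 16.2 + 9.9 + 20.583 = 46.683.

perimeter ≈ 46.68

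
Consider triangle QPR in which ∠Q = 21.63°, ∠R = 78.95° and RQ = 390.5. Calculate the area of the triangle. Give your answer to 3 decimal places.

28060.810

The third angle is ∠P = 180° − ∠R − ∠Q = 79.42°.
Law of sines: PR = RQ·sin Q/sin P ≈ 146.43.
Law of sines: QP = RQ·sin R/sin P ≈ 389.89.
Area = ½·RQ·PR·sin R ≈ 28061.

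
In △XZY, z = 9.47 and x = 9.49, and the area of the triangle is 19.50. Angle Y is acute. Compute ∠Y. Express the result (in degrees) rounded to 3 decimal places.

From area = ½·x·z·sin Y, we get sin Y = 2·area/(x·z) ≈ 0.43396.
Taking the acute solution, ∠Y ≈ 25.72°.

∠Y ≈ 25.719°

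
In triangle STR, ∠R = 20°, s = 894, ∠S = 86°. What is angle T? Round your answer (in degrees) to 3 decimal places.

The third angle is ∠T = 180° − ∠R − ∠S = 74.00°.

∠T ≈ 74.000°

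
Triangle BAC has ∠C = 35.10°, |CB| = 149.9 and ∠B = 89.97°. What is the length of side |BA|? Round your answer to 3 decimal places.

105.313

The third angle is ∠A = 180° − ∠C − ∠B = 54.93°.
Law of sines: |BA| = |CB|·sin C/sin A ≈ 105.31.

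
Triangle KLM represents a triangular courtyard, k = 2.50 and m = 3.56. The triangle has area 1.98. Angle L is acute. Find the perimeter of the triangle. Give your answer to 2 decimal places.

perimeter ≈ 7.79

From area = ½·m·k·sin L, we get sin L = 2·area/(m·k) ≈ 0.44494.
Taking the acute solution, ∠L ≈ 26.42°.
Law of cosines then gives l ≈ 1.727.
Perimeter = 2.5 + 1.727 + 3.56 = 7.787.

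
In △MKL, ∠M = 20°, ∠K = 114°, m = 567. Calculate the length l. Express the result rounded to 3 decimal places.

1192.519

The third angle is ∠L = 180° − ∠M − ∠K = 46.00°.
Law of sines: l = m·sin L/sin M ≈ 1192.5.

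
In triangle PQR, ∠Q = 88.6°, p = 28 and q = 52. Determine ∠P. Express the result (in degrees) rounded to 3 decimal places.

32.568

Law of sines: sin P = p·sin Q/q ≈ 0.53830.
Since q ≥ p, only the acute value applies: ∠P ≈ 32.57°.
Then ∠R = 180° − ∠Q − ∠P ≈ 58.83°.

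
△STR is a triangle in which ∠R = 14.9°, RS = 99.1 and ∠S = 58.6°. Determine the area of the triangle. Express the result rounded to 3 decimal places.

1124.002

The third angle is ∠T = 180° − ∠R − ∠S = 106.50°.
Law of sines: TR = RS·sin S/sin T ≈ 88.22.
Law of sines: ST = RS·sin R/sin T ≈ 26.576.
Area = ½·RS·TR·sin R ≈ 1124.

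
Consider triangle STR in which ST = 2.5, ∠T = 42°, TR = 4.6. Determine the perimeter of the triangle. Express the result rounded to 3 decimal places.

perimeter ≈ 10.312

By the law of cosines, RS² = ST² + TR² − 2·ST·TR·cos T = 10.318, so RS ≈ 3.2121.
Semiperimeter s = (4.6+3.2121+2.5)/2 = 5.1561.
Perimeter = 4.6 + 3.2121 + 2.5 = 10.312.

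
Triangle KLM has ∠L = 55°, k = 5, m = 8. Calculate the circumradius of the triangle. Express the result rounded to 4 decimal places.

4.0079

By the law of cosines, l² = m² + k² − 2·m·k·cos L = 43.114, so l ≈ 6.5661.
Area = ½·m·k·sin L ≈ 16.383.
Circumradius = l/(2 sin L) ≈ 4.0079.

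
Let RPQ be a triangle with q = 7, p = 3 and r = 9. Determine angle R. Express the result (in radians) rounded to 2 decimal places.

∠R ≈ 2.15 rad

By the law of cosines, cos R = (p² + q² − r²) / (2·p·q) ≈ -0.54762, so ∠R ≈ 2.150 rad.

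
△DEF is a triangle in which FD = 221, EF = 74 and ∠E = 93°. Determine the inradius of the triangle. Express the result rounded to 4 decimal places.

Law of sines: sin D = EF·sin E/FD ≈ 0.33438.
Since FD ≥ EF, only the acute value applies: ∠D ≈ 19.54°.
Then ∠F = 180° − ∠E − ∠D ≈ 67.46°.
Law of sines gives DE = FD·sin F/sin E ≈ 204.41.
Area = ½·FD·EF·sin F ≈ 7552.6.
Semiperimeter s = (74+221+204.41)/2 = 249.7.
Inradius = area/s = 7552.6/249.7 ≈ 30.247.

r ≈ 30.2465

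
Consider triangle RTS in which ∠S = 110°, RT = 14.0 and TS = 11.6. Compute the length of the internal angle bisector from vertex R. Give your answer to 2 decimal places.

6.47

Law of sines: sin R = TS·sin S/RT ≈ 0.77860.
Since RT ≥ TS, only the acute value applies: ∠R ≈ 51.13°.
Then ∠T = 180° − ∠S − ∠R ≈ 18.87°.
Law of sines gives SR = RT·sin T/sin S ≈ 4.8178.
The bisector from R has length 2·SR·RT·cos(∠R/2)/(SR+RT) ≈ 6.4668.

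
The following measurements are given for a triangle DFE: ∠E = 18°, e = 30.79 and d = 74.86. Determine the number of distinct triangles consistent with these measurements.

2

d·sin E = 74.86·sin(18°) ≈ 23.13.
Since d sin E < e < d (23.13 < 30.79 < 74.86), two triangles exist.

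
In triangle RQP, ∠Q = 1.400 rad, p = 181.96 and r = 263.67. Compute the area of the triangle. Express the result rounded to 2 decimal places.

Area = ½·p·r·sin Q ≈ 23640.

area ≈ 23639.65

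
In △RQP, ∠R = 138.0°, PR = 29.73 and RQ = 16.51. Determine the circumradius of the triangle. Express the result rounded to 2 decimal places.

32.45

By the law of cosines, QP² = PR² + RQ² − 2·PR·RQ·cos R = 1886, so QP ≈ 43.428.
Area = ½·PR·RQ·sin R ≈ 164.22.
Circumradius = QP/(2 sin R) ≈ 32.451.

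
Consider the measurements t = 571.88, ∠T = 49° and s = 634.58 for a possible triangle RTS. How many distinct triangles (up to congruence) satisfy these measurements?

s·sin T = 634.58·sin(49°) ≈ 478.9.
Since s sin T < t < s (478.9 < 571.88 < 634.58), two triangles exist.

2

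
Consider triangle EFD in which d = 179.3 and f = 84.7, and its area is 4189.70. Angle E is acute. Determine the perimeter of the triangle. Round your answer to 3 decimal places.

From area = ½·f·d·sin E, we get sin E = 2·area/(f·d) ≈ 0.55176.
Taking the acute solution, ∠E ≈ 33.49°.
Law of cosines then gives e ≈ 118.28.
Perimeter = 118.28 + 84.7 + 179.3 = 382.28.

perimeter ≈ 382.284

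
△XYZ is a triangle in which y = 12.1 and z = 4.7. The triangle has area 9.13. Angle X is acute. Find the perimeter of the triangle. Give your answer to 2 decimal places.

24.60

From area = ½·y·z·sin X, we get sin X = 2·area/(y·z) ≈ 0.32108.
Taking the acute solution, ∠X ≈ 18.73°.
Law of cosines then gives x ≈ 7.7963.
Perimeter = 7.7963 + 12.1 + 4.7 = 24.596.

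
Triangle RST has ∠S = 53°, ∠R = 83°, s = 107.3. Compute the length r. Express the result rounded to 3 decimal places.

The third angle is ∠T = 180° − ∠R − ∠S = 44.00°.
Law of sines: r = s·sin R/sin S ≈ 133.35.

133.353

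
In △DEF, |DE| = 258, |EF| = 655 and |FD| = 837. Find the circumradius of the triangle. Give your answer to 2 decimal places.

By the law of cosines, cos D = (|FD|² + |DE|² − |EF|²) / (2·|FD|·|DE|) ≈ 0.78285, so ∠D ≈ 38.48°.
Circumradius = |EF|/(2 sin D) ≈ 526.35.

526.35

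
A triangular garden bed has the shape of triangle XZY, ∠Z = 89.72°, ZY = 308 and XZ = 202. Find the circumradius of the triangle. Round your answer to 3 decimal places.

R ≈ 183.755

By the law of cosines, YX² = XZ² + ZY² − 2·XZ·ZY·cos Z = 1.3506e+05, so YX ≈ 367.5.
Area = ½·XZ·ZY·sin Z ≈ 31108.
Circumradius = YX/(2 sin Z) ≈ 183.75.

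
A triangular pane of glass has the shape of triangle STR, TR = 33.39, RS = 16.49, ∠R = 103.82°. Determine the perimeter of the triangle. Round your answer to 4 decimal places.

By the law of cosines, ST² = TR² + RS² − 2·TR·RS·cos R = 1649.9, so ST ≈ 40.618.
Semiperimeter s = (33.39+16.49+40.618)/2 = 45.249.
Perimeter = 33.39 + 16.49 + 40.618 = 90.498.

perimeter ≈ 90.4985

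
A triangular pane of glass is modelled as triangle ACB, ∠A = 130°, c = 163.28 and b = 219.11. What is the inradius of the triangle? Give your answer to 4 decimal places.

By the law of cosines, a² = c² + b² − 2·c·b·cos A = 1.2066e+05, so a ≈ 347.37.
Area = ½·c·b·sin A ≈ 13703.
Semiperimeter s = (347.37+163.28+219.11)/2 = 364.88.
Inradius = area/s = 13703/364.88 ≈ 37.555.

r ≈ 37.5554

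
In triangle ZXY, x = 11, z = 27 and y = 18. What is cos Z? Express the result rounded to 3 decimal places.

cos Z ≈ -0.717

By the law of cosines, cos Z = (x² + y² − z²) / (2·x·y) ≈ -0.71717, so ∠Z ≈ 2.371 rad.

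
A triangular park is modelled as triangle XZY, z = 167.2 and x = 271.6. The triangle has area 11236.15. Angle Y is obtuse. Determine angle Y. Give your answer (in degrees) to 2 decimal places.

From area = ½·x·z·sin Y, we get sin Y = 2·area/(x·z) ≈ 0.49486.
Taking the obtuse solution, ∠Y ≈ 150.34°.

150.34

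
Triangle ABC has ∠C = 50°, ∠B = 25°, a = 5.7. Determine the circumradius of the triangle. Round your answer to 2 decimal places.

R ≈ 2.95

The third angle is ∠A = 180° − ∠B − ∠C = 105.00°.
Law of sines: b = a·sin B/sin A ≈ 2.4939.
Law of sines: c = a·sin C/sin A ≈ 4.5205.
Circumradius = a/(2 sin A) ≈ 2.9505.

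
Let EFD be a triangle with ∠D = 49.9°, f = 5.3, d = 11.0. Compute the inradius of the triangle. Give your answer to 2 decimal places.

Law of sines: sin F = f·sin D/d ≈ 0.36855.
Since d ≥ f, only the acute value applies: ∠F ≈ 21.63°.
Then ∠E = 180° − ∠D − ∠F ≈ 108.47°.
Law of sines gives e = d·sin E/sin D ≈ 13.64.
Area = ½·d·f·sin E ≈ 27.648.
Semiperimeter s = (13.64+5.3+11)/2 = 14.97.
Inradius = area/s = 27.648/14.97 ≈ 1.8469.

r ≈ 1.85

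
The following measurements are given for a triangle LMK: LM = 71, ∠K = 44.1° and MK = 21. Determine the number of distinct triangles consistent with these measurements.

MK·sin K = 21·sin(44.1°) ≈ 14.61.
Since LM ≥ MK, exactly one triangle exists.

1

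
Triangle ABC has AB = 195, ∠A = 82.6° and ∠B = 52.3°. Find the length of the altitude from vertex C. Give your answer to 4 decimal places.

216.0030

The third angle is ∠C = 180° − ∠A − ∠B = 45.10°.
Law of sines: BC = AB·sin A/sin C ≈ 273.
Law of sines: CA = AB·sin B/sin C ≈ 217.82.
Area = ½·AB·BC·sin B ≈ 21060.
The altitude from C has length 2·area/AB ≈ 216.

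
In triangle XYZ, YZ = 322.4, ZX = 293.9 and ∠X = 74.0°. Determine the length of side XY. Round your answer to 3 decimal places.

Law of sines: sin Y = ZX·sin X/YZ ≈ 0.87629.
Since YZ ≥ ZX, only the acute value applies: ∠Y ≈ 61.20°.
Then ∠Z = 180° − ∠X − ∠Y ≈ 44.80°.
Law of sines gives XY = YZ·sin Z/sin X ≈ 236.34.

236.339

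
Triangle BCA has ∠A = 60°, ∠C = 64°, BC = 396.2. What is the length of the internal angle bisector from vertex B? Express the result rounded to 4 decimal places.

356.3193

The third angle is ∠B = 180° − ∠C − ∠A = 56.00°.
Law of sines: CA = BC·sin B/sin A ≈ 379.28.
Law of sines: AB = BC·sin C/sin A ≈ 411.19.
The bisector from B has length 2·AB·BC·cos(∠B/2)/(AB+BC) ≈ 356.32.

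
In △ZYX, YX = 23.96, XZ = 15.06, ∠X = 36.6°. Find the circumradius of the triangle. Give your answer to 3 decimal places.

By the law of cosines, ZY² = YX² + XZ² − 2·YX·XZ·cos X = 221.51, so ZY ≈ 14.883.
Area = ½·YX·XZ·sin X ≈ 107.57.
Circumradius = ZY/(2 sin X) ≈ 12.481.

R ≈ 12.481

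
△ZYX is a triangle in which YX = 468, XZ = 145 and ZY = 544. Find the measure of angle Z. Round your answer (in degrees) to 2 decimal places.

51.63

By the law of cosines, cos Z = (XZ² + ZY² − YX²) / (2·XZ·ZY) ≈ 0.62080, so ∠Z ≈ 51.63°.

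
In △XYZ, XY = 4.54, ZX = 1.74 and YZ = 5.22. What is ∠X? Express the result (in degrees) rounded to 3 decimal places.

103.205

By the law of cosines, cos X = (ZX² + XY² − YZ²) / (2·ZX·XY) ≈ -0.22844, so ∠X ≈ 103.21°.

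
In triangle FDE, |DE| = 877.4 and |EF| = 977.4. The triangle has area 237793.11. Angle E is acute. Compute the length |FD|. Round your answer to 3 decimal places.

545.814

From area = ½·|DE|·|EF|·sin E, we get sin E = 2·area/(|DE|·|EF|) ≈ 0.55457.
Taking the acute solution, ∠E ≈ 0.588 rad.
Law of cosines then gives |FD| ≈ 545.81.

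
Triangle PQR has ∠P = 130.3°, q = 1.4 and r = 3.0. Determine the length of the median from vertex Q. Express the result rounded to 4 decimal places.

3.4938

By the law of cosines, p² = q² + r² − 2·q·r·cos P = 16.393, so p ≈ 4.0488.
Median from Q: ½√(2·r² + 2·p² − q²) ≈ 3.4938.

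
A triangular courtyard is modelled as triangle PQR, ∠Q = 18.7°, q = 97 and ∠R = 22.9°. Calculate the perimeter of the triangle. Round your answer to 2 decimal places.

perimeter ≈ 415.60

The third angle is ∠P = 180° − ∠Q − ∠R = 138.40°.
Law of sines: p = q·sin P/sin Q ≈ 200.87.
Law of sines: r = q·sin R/sin Q ≈ 117.73.
Semiperimeter s = (200.87+97+117.73)/2 = 207.8.
Perimeter = 200.87 + 97 + 117.73 = 415.6.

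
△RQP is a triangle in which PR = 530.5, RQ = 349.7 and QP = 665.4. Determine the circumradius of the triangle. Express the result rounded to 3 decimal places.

By the law of cosines, cos R = (PR² + RQ² − QP²) / (2·PR·RQ) ≈ -0.10521, so ∠R ≈ 96.04°.
Circumradius = QP/(2 sin R) ≈ 334.56.

334.557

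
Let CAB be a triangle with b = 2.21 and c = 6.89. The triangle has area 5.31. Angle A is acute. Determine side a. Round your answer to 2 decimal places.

From area = ½·b·c·sin A, we get sin A = 2·area/(b·c) ≈ 0.69745.
Taking the acute solution, ∠A ≈ 0.772 rad.
Law of cosines then gives a ≈ 5.5256.

5.53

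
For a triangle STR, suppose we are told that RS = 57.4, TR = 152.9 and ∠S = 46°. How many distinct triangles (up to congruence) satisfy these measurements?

1

RS·sin S = 57.4·sin(46°) ≈ 41.29.
Since TR ≥ RS, exactly one triangle exists.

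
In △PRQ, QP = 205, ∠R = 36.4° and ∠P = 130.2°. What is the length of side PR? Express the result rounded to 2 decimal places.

The third angle is ∠Q = 180° − ∠P − ∠R = 13.40°.
Law of sines: PR = QP·sin Q/sin R ≈ 80.059.

80.06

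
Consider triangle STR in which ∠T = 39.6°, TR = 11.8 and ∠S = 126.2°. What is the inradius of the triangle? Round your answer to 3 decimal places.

r ≈ 1.092

The third angle is ∠R = 180° − ∠S − ∠T = 14.20°.
Law of sines: RS = TR·sin T/sin S ≈ 9.3209.
Law of sines: ST = TR·sin R/sin S ≈ 3.5871.
Area = ½·TR·RS·sin R ≈ 13.49.
Semiperimeter s = (11.8+9.3209+3.5871)/2 = 12.354.
Inradius = area/s = 13.49/12.354 ≈ 1.092.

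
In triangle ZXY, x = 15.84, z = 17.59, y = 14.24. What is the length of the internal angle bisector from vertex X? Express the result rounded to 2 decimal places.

By the law of cosines, cos X = (y² + z² − x²) / (2·y·z) ≈ 0.52156, so ∠X ≈ 58.56°.
The bisector from X has length 2·y·z·cos(∠X/2)/(y+z) ≈ 13.728.

13.73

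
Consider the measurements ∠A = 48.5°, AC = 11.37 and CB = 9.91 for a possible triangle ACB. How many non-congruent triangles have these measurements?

2

AC·sin A = 11.37·sin(48.5°) ≈ 8.516.
Since AC sin A < CB < AC (8.516 < 9.91 < 11.37), two triangles exist.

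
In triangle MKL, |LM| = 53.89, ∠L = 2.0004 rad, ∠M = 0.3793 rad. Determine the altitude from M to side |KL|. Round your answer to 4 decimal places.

48.9931

The third angle is ∠K = π − ∠L − ∠M = 0.7619 rad.
Law of sines: |KL| = |LM|·sin M/sin K ≈ 28.906.
Law of sines: |MK| = |LM|·sin L/sin K ≈ 70.974.
Area = ½·|LM|·|KL|·sin L ≈ 708.11.
The altitude from M has length 2·area/|KL| ≈ 48.993.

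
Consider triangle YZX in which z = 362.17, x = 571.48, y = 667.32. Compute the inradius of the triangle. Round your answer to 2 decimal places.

129.22

Semiperimeter s = (667.32 + 362.17 + 571.48)/2 = 800.49.
Heron's formula: area = √(800.49·133.16·438.31·229) ≈ 1.0344e+05.
Inradius = area/s = 1.0344e+05/800.49 ≈ 129.22.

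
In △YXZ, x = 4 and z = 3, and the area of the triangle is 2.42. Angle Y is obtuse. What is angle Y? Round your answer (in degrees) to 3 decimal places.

∠Y ≈ 156.213°

From area = ½·x·z·sin Y, we get sin Y = 2·area/(x·z) ≈ 0.40333.
Taking the obtuse solution, ∠Y ≈ 156.21°.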